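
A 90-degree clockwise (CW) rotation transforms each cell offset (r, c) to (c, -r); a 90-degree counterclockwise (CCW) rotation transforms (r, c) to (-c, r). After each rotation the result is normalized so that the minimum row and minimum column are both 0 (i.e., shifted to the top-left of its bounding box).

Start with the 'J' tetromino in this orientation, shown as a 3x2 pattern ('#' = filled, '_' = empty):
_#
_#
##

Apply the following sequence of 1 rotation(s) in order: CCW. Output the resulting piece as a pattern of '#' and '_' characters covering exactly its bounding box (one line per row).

Start:
_#
_#
##
After rotation 1 (CCW):
###
__#

Answer: ###
__#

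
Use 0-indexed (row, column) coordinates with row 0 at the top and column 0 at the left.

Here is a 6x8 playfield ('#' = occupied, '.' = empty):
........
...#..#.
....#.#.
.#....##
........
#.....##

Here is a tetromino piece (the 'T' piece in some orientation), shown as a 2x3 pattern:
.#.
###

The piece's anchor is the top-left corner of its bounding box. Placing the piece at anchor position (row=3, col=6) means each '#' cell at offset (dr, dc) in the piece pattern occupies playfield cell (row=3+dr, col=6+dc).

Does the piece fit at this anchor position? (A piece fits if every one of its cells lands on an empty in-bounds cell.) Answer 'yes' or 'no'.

Answer: no

Derivation:
Check each piece cell at anchor (3, 6):
  offset (0,1) -> (3,7): occupied ('#') -> FAIL
  offset (1,0) -> (4,6): empty -> OK
  offset (1,1) -> (4,7): empty -> OK
  offset (1,2) -> (4,8): out of bounds -> FAIL
All cells valid: no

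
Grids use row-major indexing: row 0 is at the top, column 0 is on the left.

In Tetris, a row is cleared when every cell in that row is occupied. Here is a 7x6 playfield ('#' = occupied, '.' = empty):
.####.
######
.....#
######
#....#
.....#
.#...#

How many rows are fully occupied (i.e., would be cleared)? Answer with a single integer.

Answer: 2

Derivation:
Check each row:
  row 0: 2 empty cells -> not full
  row 1: 0 empty cells -> FULL (clear)
  row 2: 5 empty cells -> not full
  row 3: 0 empty cells -> FULL (clear)
  row 4: 4 empty cells -> not full
  row 5: 5 empty cells -> not full
  row 6: 4 empty cells -> not full
Total rows cleared: 2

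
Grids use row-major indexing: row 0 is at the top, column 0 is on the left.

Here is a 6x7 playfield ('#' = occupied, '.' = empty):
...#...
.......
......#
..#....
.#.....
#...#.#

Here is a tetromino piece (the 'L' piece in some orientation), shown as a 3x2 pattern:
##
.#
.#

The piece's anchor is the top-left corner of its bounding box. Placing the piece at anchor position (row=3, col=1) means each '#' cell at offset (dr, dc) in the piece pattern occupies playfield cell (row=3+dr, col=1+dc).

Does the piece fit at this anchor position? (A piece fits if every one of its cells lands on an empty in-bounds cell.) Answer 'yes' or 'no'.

Check each piece cell at anchor (3, 1):
  offset (0,0) -> (3,1): empty -> OK
  offset (0,1) -> (3,2): occupied ('#') -> FAIL
  offset (1,1) -> (4,2): empty -> OK
  offset (2,1) -> (5,2): empty -> OK
All cells valid: no

Answer: no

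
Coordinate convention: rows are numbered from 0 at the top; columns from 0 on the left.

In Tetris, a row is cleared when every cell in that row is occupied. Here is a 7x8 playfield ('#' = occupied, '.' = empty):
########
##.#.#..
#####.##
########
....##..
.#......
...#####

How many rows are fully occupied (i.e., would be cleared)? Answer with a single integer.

Answer: 2

Derivation:
Check each row:
  row 0: 0 empty cells -> FULL (clear)
  row 1: 4 empty cells -> not full
  row 2: 1 empty cell -> not full
  row 3: 0 empty cells -> FULL (clear)
  row 4: 6 empty cells -> not full
  row 5: 7 empty cells -> not full
  row 6: 3 empty cells -> not full
Total rows cleared: 2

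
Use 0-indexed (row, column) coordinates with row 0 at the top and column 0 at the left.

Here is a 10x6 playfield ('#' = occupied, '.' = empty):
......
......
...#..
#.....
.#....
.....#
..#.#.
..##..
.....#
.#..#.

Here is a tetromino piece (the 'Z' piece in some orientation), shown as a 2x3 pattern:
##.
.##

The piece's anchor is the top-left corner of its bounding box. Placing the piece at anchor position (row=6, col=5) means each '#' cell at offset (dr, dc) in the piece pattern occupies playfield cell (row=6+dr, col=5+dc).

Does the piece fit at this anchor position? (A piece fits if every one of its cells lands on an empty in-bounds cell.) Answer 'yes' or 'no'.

Answer: no

Derivation:
Check each piece cell at anchor (6, 5):
  offset (0,0) -> (6,5): empty -> OK
  offset (0,1) -> (6,6): out of bounds -> FAIL
  offset (1,1) -> (7,6): out of bounds -> FAIL
  offset (1,2) -> (7,7): out of bounds -> FAIL
All cells valid: no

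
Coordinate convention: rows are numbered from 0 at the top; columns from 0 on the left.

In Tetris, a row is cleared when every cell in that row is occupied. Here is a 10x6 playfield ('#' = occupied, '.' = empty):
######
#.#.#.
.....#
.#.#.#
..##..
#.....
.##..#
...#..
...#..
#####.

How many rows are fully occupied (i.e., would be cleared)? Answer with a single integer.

Answer: 1

Derivation:
Check each row:
  row 0: 0 empty cells -> FULL (clear)
  row 1: 3 empty cells -> not full
  row 2: 5 empty cells -> not full
  row 3: 3 empty cells -> not full
  row 4: 4 empty cells -> not full
  row 5: 5 empty cells -> not full
  row 6: 3 empty cells -> not full
  row 7: 5 empty cells -> not full
  row 8: 5 empty cells -> not full
  row 9: 1 empty cell -> not full
Total rows cleared: 1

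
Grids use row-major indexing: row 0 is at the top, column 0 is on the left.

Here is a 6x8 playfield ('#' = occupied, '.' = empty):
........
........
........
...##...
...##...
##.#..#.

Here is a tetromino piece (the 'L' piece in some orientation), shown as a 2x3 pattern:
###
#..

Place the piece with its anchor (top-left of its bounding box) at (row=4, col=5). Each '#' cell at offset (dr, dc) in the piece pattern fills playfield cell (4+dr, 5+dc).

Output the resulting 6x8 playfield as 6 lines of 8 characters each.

Answer: ........
........
........
...##...
...#####
##.#.##.

Derivation:
Fill (4+0,5+0) = (4,5)
Fill (4+0,5+1) = (4,6)
Fill (4+0,5+2) = (4,7)
Fill (4+1,5+0) = (5,5)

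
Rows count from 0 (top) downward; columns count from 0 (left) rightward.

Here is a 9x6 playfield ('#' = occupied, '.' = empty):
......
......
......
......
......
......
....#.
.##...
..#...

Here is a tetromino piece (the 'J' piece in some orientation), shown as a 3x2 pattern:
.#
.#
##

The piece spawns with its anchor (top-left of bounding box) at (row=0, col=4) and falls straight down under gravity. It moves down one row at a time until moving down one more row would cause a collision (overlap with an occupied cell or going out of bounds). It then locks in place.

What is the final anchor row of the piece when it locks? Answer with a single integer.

Answer: 3

Derivation:
Spawn at (row=0, col=4). Try each row:
  row 0: fits
  row 1: fits
  row 2: fits
  row 3: fits
  row 4: blocked -> lock at row 3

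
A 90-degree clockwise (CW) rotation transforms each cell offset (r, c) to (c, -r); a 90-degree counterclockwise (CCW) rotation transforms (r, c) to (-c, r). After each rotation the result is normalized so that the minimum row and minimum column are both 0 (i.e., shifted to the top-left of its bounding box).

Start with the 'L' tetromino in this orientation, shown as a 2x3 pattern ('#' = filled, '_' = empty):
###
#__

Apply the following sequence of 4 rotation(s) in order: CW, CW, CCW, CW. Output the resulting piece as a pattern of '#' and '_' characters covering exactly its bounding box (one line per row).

Start:
###
#__
After rotation 1 (CW):
##
_#
_#
After rotation 2 (CW):
__#
###
After rotation 3 (CCW):
##
_#
_#
After rotation 4 (CW):
__#
###

Answer: __#
###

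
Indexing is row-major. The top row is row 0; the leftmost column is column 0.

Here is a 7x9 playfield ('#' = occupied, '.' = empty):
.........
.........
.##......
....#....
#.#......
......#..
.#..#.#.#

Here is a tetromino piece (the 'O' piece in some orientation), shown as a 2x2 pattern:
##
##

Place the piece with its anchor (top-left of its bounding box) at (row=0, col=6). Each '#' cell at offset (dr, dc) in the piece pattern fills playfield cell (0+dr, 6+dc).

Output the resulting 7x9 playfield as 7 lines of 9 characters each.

Answer: ......##.
......##.
.##......
....#....
#.#......
......#..
.#..#.#.#

Derivation:
Fill (0+0,6+0) = (0,6)
Fill (0+0,6+1) = (0,7)
Fill (0+1,6+0) = (1,6)
Fill (0+1,6+1) = (1,7)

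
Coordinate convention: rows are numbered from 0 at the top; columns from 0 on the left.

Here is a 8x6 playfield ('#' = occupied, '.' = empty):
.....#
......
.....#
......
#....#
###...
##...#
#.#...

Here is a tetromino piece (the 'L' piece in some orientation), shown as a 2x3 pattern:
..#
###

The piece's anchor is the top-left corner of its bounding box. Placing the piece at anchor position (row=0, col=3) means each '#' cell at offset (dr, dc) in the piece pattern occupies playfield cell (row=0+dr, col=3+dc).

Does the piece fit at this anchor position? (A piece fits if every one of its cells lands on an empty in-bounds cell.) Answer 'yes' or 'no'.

Answer: no

Derivation:
Check each piece cell at anchor (0, 3):
  offset (0,2) -> (0,5): occupied ('#') -> FAIL
  offset (1,0) -> (1,3): empty -> OK
  offset (1,1) -> (1,4): empty -> OK
  offset (1,2) -> (1,5): empty -> OK
All cells valid: no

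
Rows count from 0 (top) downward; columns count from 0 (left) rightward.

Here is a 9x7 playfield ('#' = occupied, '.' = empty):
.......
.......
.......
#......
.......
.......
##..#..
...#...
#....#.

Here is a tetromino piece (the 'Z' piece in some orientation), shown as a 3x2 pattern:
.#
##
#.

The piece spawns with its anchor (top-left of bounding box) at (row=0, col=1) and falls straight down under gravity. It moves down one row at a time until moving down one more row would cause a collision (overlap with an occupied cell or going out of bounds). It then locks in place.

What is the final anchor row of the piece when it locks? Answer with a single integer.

Answer: 3

Derivation:
Spawn at (row=0, col=1). Try each row:
  row 0: fits
  row 1: fits
  row 2: fits
  row 3: fits
  row 4: blocked -> lock at row 3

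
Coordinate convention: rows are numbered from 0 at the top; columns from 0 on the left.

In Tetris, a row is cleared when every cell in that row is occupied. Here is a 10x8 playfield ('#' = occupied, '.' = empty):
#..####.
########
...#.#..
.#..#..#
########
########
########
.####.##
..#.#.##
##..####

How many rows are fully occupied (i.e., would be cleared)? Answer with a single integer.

Answer: 4

Derivation:
Check each row:
  row 0: 3 empty cells -> not full
  row 1: 0 empty cells -> FULL (clear)
  row 2: 6 empty cells -> not full
  row 3: 5 empty cells -> not full
  row 4: 0 empty cells -> FULL (clear)
  row 5: 0 empty cells -> FULL (clear)
  row 6: 0 empty cells -> FULL (clear)
  row 7: 2 empty cells -> not full
  row 8: 4 empty cells -> not full
  row 9: 2 empty cells -> not full
Total rows cleared: 4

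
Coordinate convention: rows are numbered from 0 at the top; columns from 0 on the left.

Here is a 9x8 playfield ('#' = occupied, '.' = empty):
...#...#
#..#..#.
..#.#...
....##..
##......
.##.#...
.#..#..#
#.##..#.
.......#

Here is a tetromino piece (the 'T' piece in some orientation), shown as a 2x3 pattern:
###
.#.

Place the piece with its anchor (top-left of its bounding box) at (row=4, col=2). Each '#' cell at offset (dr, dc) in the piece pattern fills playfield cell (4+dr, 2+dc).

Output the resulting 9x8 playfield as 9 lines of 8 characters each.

Fill (4+0,2+0) = (4,2)
Fill (4+0,2+1) = (4,3)
Fill (4+0,2+2) = (4,4)
Fill (4+1,2+1) = (5,3)

Answer: ...#...#
#..#..#.
..#.#...
....##..
#####...
.####...
.#..#..#
#.##..#.
.......#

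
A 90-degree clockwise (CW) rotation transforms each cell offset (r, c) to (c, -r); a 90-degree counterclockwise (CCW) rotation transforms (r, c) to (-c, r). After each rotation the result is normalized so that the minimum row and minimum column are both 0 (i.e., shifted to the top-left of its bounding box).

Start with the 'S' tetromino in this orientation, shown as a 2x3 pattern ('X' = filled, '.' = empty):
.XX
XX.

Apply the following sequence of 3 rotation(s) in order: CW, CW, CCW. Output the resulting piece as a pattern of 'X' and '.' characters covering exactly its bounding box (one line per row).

Start:
.XX
XX.
After rotation 1 (CW):
X.
XX
.X
After rotation 2 (CW):
.XX
XX.
After rotation 3 (CCW):
X.
XX
.X

Answer: X.
XX
.X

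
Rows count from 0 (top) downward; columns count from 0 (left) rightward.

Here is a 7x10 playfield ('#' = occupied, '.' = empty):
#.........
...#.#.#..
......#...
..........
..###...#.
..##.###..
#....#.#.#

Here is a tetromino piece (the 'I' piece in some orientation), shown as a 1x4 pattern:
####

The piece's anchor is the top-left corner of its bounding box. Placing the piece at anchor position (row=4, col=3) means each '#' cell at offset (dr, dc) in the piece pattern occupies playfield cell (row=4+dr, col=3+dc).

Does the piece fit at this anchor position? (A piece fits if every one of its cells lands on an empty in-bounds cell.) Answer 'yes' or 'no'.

Check each piece cell at anchor (4, 3):
  offset (0,0) -> (4,3): occupied ('#') -> FAIL
  offset (0,1) -> (4,4): occupied ('#') -> FAIL
  offset (0,2) -> (4,5): empty -> OK
  offset (0,3) -> (4,6): empty -> OK
All cells valid: no

Answer: no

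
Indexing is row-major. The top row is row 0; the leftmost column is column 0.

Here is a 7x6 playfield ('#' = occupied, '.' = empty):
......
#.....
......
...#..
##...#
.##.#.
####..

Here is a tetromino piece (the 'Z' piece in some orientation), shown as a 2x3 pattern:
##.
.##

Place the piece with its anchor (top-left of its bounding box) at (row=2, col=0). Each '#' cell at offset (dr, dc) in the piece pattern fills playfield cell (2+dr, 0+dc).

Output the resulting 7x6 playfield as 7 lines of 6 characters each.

Answer: ......
#.....
##....
.###..
##...#
.##.#.
####..

Derivation:
Fill (2+0,0+0) = (2,0)
Fill (2+0,0+1) = (2,1)
Fill (2+1,0+1) = (3,1)
Fill (2+1,0+2) = (3,2)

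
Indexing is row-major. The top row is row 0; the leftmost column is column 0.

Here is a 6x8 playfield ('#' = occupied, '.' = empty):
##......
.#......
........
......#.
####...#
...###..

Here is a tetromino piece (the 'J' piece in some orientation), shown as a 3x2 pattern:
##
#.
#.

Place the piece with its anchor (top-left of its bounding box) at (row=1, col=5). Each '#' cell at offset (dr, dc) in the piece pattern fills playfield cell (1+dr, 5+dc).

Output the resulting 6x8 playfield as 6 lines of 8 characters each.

Fill (1+0,5+0) = (1,5)
Fill (1+0,5+1) = (1,6)
Fill (1+1,5+0) = (2,5)
Fill (1+2,5+0) = (3,5)

Answer: ##......
.#...##.
.....#..
.....##.
####...#
...###..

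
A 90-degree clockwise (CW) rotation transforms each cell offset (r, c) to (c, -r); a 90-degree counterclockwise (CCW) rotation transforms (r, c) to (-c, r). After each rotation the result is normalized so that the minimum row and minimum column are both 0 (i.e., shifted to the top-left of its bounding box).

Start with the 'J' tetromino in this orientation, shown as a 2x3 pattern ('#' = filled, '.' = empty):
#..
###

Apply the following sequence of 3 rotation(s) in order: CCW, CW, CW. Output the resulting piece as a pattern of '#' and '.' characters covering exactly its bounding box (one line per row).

Start:
#..
###
After rotation 1 (CCW):
.#
.#
##
After rotation 2 (CW):
#..
###
After rotation 3 (CW):
##
#.
#.

Answer: ##
#.
#.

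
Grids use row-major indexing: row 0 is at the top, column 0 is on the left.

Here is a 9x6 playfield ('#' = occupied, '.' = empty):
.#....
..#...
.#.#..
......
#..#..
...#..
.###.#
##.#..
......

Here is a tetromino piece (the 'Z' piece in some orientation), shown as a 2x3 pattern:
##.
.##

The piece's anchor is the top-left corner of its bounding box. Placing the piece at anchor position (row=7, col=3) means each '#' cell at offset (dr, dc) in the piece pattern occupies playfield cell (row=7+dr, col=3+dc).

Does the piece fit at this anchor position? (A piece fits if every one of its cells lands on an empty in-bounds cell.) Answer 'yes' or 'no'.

Answer: no

Derivation:
Check each piece cell at anchor (7, 3):
  offset (0,0) -> (7,3): occupied ('#') -> FAIL
  offset (0,1) -> (7,4): empty -> OK
  offset (1,1) -> (8,4): empty -> OK
  offset (1,2) -> (8,5): empty -> OK
All cells valid: no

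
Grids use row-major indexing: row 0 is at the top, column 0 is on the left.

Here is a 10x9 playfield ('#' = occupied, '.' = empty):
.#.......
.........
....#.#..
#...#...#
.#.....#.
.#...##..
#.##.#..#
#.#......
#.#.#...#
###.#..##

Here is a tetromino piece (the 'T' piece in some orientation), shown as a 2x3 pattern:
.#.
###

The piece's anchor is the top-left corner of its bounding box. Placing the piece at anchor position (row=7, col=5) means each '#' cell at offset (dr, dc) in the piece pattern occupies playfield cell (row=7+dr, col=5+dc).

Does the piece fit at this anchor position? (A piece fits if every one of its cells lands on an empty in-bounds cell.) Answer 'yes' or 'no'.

Answer: yes

Derivation:
Check each piece cell at anchor (7, 5):
  offset (0,1) -> (7,6): empty -> OK
  offset (1,0) -> (8,5): empty -> OK
  offset (1,1) -> (8,6): empty -> OK
  offset (1,2) -> (8,7): empty -> OK
All cells valid: yes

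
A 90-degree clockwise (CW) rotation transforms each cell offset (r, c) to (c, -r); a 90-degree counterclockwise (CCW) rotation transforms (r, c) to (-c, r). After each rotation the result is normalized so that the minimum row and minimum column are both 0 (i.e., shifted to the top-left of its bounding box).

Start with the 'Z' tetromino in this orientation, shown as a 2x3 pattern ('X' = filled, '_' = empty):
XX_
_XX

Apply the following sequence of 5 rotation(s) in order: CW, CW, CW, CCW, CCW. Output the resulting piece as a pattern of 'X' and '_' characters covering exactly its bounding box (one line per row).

Start:
XX_
_XX
After rotation 1 (CW):
_X
XX
X_
After rotation 2 (CW):
XX_
_XX
After rotation 3 (CW):
_X
XX
X_
After rotation 4 (CCW):
XX_
_XX
After rotation 5 (CCW):
_X
XX
X_

Answer: _X
XX
X_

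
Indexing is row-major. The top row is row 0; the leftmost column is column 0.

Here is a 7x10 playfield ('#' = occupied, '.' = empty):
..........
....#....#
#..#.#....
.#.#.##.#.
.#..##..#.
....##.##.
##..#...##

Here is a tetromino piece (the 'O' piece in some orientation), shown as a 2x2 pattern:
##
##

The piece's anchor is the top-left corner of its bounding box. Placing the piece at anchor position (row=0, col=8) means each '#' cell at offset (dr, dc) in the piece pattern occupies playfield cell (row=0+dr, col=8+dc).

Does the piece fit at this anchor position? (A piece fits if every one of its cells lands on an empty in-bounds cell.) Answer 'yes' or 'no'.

Answer: no

Derivation:
Check each piece cell at anchor (0, 8):
  offset (0,0) -> (0,8): empty -> OK
  offset (0,1) -> (0,9): empty -> OK
  offset (1,0) -> (1,8): empty -> OK
  offset (1,1) -> (1,9): occupied ('#') -> FAIL
All cells valid: no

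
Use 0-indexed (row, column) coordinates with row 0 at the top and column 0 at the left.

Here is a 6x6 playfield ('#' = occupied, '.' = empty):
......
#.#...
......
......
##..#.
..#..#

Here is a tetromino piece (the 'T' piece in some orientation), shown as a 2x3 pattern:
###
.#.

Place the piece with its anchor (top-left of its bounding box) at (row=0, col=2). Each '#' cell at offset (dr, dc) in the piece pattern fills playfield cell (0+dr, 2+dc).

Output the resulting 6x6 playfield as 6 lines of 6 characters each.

Answer: ..###.
#.##..
......
......
##..#.
..#..#

Derivation:
Fill (0+0,2+0) = (0,2)
Fill (0+0,2+1) = (0,3)
Fill (0+0,2+2) = (0,4)
Fill (0+1,2+1) = (1,3)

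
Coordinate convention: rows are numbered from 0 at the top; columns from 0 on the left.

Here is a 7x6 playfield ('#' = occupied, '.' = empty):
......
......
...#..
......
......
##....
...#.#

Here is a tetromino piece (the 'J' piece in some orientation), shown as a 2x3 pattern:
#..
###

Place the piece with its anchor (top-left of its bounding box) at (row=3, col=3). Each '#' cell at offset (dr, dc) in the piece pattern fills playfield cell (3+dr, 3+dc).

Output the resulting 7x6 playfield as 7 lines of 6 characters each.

Answer: ......
......
...#..
...#..
...###
##....
...#.#

Derivation:
Fill (3+0,3+0) = (3,3)
Fill (3+1,3+0) = (4,3)
Fill (3+1,3+1) = (4,4)
Fill (3+1,3+2) = (4,5)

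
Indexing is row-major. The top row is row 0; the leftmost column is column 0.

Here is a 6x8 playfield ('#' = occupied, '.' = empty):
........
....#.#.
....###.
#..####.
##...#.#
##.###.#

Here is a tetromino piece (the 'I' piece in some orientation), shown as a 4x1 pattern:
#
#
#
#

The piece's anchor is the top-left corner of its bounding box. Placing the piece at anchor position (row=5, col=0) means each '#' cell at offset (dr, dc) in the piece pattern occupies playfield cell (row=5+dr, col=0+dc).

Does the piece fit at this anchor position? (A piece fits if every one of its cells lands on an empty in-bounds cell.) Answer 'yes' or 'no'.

Answer: no

Derivation:
Check each piece cell at anchor (5, 0):
  offset (0,0) -> (5,0): occupied ('#') -> FAIL
  offset (1,0) -> (6,0): out of bounds -> FAIL
  offset (2,0) -> (7,0): out of bounds -> FAIL
  offset (3,0) -> (8,0): out of bounds -> FAIL
All cells valid: no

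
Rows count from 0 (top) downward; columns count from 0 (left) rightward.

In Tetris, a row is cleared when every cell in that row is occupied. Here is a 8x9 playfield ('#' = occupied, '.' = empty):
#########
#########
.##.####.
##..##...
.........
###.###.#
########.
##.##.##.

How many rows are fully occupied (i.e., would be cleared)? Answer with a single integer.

Answer: 2

Derivation:
Check each row:
  row 0: 0 empty cells -> FULL (clear)
  row 1: 0 empty cells -> FULL (clear)
  row 2: 3 empty cells -> not full
  row 3: 5 empty cells -> not full
  row 4: 9 empty cells -> not full
  row 5: 2 empty cells -> not full
  row 6: 1 empty cell -> not full
  row 7: 3 empty cells -> not full
Total rows cleared: 2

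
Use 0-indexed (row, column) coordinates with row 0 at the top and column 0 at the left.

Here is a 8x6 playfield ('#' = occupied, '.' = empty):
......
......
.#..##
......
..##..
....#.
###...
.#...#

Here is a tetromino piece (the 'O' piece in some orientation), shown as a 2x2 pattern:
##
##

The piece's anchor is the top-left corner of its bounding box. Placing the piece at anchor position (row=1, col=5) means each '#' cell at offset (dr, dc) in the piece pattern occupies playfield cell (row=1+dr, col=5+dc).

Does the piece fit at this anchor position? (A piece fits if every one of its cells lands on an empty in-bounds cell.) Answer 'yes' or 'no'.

Check each piece cell at anchor (1, 5):
  offset (0,0) -> (1,5): empty -> OK
  offset (0,1) -> (1,6): out of bounds -> FAIL
  offset (1,0) -> (2,5): occupied ('#') -> FAIL
  offset (1,1) -> (2,6): out of bounds -> FAIL
All cells valid: no

Answer: no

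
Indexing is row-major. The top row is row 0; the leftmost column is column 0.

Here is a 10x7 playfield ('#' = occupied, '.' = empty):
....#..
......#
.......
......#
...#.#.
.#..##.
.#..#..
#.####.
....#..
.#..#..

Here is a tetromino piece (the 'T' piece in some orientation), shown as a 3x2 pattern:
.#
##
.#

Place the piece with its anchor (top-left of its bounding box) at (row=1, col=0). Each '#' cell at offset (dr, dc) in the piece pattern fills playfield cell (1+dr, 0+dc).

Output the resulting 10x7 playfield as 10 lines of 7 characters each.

Answer: ....#..
.#....#
##.....
.#....#
...#.#.
.#..##.
.#..#..
#.####.
....#..
.#..#..

Derivation:
Fill (1+0,0+1) = (1,1)
Fill (1+1,0+0) = (2,0)
Fill (1+1,0+1) = (2,1)
Fill (1+2,0+1) = (3,1)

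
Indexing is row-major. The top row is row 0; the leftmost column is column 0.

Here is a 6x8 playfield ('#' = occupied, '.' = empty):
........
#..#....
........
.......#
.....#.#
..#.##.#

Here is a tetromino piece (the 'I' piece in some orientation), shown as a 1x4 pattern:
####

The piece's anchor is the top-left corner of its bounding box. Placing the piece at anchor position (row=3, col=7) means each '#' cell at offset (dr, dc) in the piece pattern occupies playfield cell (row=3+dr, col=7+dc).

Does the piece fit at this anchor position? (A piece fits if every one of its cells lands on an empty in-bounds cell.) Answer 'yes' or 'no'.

Answer: no

Derivation:
Check each piece cell at anchor (3, 7):
  offset (0,0) -> (3,7): occupied ('#') -> FAIL
  offset (0,1) -> (3,8): out of bounds -> FAIL
  offset (0,2) -> (3,9): out of bounds -> FAIL
  offset (0,3) -> (3,10): out of bounds -> FAIL
All cells valid: no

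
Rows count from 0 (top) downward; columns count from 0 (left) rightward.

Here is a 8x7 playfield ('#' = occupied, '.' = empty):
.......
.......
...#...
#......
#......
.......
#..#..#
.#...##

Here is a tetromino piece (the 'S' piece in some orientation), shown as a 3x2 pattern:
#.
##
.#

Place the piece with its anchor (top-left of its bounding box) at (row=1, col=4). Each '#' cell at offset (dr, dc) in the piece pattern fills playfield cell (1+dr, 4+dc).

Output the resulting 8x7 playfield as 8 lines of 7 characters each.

Answer: .......
....#..
...###.
#....#.
#......
.......
#..#..#
.#...##

Derivation:
Fill (1+0,4+0) = (1,4)
Fill (1+1,4+0) = (2,4)
Fill (1+1,4+1) = (2,5)
Fill (1+2,4+1) = (3,5)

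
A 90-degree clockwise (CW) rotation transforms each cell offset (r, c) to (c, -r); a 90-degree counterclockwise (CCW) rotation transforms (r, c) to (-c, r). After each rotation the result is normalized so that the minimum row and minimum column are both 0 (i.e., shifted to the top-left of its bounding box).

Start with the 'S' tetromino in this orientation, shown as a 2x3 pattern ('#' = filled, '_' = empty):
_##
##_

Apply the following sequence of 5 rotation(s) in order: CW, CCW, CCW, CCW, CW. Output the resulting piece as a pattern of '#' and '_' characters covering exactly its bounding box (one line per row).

Start:
_##
##_
After rotation 1 (CW):
#_
##
_#
After rotation 2 (CCW):
_##
##_
After rotation 3 (CCW):
#_
##
_#
After rotation 4 (CCW):
_##
##_
After rotation 5 (CW):
#_
##
_#

Answer: #_
##
_#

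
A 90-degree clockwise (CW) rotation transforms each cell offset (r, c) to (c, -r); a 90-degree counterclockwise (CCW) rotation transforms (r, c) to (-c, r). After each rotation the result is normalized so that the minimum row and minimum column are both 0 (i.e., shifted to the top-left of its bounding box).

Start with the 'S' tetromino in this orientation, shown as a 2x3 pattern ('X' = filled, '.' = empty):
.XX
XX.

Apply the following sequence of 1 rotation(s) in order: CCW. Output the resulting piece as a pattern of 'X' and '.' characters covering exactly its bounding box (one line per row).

Start:
.XX
XX.
After rotation 1 (CCW):
X.
XX
.X

Answer: X.
XX
.X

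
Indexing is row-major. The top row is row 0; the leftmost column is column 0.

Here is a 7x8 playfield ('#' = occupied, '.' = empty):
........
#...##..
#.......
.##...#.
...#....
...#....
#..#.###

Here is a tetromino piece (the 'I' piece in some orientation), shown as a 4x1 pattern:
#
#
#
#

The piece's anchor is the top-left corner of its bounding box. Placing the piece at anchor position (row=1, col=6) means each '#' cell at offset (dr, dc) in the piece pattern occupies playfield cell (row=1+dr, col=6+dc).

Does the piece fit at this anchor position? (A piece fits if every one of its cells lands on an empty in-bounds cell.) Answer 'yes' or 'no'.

Answer: no

Derivation:
Check each piece cell at anchor (1, 6):
  offset (0,0) -> (1,6): empty -> OK
  offset (1,0) -> (2,6): empty -> OK
  offset (2,0) -> (3,6): occupied ('#') -> FAIL
  offset (3,0) -> (4,6): empty -> OK
All cells valid: no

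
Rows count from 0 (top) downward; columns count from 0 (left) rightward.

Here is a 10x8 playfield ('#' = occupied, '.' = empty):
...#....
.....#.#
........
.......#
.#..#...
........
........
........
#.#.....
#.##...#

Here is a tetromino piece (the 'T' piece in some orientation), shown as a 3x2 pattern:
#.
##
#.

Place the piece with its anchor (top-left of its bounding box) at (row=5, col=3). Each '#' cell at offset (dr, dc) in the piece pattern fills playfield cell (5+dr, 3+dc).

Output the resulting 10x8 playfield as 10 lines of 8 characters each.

Fill (5+0,3+0) = (5,3)
Fill (5+1,3+0) = (6,3)
Fill (5+1,3+1) = (6,4)
Fill (5+2,3+0) = (7,3)

Answer: ...#....
.....#.#
........
.......#
.#..#...
...#....
...##...
...#....
#.#.....
#.##...#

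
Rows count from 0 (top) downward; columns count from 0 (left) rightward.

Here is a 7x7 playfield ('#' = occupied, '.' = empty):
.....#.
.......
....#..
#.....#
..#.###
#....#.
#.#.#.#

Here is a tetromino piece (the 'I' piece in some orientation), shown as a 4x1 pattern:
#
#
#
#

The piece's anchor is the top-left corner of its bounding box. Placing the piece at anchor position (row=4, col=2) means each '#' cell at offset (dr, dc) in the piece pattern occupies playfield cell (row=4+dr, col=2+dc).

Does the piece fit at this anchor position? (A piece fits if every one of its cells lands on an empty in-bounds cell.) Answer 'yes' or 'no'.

Check each piece cell at anchor (4, 2):
  offset (0,0) -> (4,2): occupied ('#') -> FAIL
  offset (1,0) -> (5,2): empty -> OK
  offset (2,0) -> (6,2): occupied ('#') -> FAIL
  offset (3,0) -> (7,2): out of bounds -> FAIL
All cells valid: no

Answer: no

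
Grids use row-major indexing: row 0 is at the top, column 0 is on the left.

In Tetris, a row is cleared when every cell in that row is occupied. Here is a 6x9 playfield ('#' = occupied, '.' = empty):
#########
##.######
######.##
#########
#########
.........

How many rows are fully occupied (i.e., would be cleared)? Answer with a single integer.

Check each row:
  row 0: 0 empty cells -> FULL (clear)
  row 1: 1 empty cell -> not full
  row 2: 1 empty cell -> not full
  row 3: 0 empty cells -> FULL (clear)
  row 4: 0 empty cells -> FULL (clear)
  row 5: 9 empty cells -> not full
Total rows cleared: 3

Answer: 3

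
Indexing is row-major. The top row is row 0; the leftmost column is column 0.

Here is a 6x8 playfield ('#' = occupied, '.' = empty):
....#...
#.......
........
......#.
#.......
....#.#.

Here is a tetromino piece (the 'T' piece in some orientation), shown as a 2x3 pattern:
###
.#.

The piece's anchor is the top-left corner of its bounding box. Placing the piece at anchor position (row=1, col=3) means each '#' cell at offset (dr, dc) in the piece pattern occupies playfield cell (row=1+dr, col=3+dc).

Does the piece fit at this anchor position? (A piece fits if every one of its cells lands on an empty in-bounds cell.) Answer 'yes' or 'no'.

Answer: yes

Derivation:
Check each piece cell at anchor (1, 3):
  offset (0,0) -> (1,3): empty -> OK
  offset (0,1) -> (1,4): empty -> OK
  offset (0,2) -> (1,5): empty -> OK
  offset (1,1) -> (2,4): empty -> OK
All cells valid: yes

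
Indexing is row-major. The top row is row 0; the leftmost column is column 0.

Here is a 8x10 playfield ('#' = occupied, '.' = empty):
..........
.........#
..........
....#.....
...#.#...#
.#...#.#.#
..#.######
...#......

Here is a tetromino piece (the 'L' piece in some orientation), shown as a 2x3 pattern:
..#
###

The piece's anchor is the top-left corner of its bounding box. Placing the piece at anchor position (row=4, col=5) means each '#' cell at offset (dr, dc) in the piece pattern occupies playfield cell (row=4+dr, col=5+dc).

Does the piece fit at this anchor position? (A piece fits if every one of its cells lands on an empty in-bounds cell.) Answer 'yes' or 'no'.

Check each piece cell at anchor (4, 5):
  offset (0,2) -> (4,7): empty -> OK
  offset (1,0) -> (5,5): occupied ('#') -> FAIL
  offset (1,1) -> (5,6): empty -> OK
  offset (1,2) -> (5,7): occupied ('#') -> FAIL
All cells valid: no

Answer: no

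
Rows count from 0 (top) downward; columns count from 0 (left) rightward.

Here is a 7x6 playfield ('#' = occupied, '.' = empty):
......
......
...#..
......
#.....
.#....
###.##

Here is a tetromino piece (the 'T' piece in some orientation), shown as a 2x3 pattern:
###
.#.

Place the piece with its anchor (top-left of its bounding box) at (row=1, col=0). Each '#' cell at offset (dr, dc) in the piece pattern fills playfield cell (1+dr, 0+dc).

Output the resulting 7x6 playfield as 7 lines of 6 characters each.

Fill (1+0,0+0) = (1,0)
Fill (1+0,0+1) = (1,1)
Fill (1+0,0+2) = (1,2)
Fill (1+1,0+1) = (2,1)

Answer: ......
###...
.#.#..
......
#.....
.#....
###.##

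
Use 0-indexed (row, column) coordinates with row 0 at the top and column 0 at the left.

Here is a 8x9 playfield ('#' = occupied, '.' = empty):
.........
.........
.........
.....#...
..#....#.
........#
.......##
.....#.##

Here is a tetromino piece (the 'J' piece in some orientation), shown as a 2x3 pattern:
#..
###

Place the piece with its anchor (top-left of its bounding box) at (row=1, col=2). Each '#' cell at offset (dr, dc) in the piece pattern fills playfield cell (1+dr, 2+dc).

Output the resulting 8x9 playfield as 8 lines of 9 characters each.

Answer: .........
..#......
..###....
.....#...
..#....#.
........#
.......##
.....#.##

Derivation:
Fill (1+0,2+0) = (1,2)
Fill (1+1,2+0) = (2,2)
Fill (1+1,2+1) = (2,3)
Fill (1+1,2+2) = (2,4)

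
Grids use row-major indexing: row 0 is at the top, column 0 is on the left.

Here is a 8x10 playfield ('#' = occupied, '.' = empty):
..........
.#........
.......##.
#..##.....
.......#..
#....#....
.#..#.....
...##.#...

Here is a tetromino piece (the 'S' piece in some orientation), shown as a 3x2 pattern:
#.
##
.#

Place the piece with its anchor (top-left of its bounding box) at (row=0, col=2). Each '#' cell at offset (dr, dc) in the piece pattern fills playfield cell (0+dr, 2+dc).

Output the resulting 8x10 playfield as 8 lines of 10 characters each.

Answer: ..#.......
.###......
...#...##.
#..##.....
.......#..
#....#....
.#..#.....
...##.#...

Derivation:
Fill (0+0,2+0) = (0,2)
Fill (0+1,2+0) = (1,2)
Fill (0+1,2+1) = (1,3)
Fill (0+2,2+1) = (2,3)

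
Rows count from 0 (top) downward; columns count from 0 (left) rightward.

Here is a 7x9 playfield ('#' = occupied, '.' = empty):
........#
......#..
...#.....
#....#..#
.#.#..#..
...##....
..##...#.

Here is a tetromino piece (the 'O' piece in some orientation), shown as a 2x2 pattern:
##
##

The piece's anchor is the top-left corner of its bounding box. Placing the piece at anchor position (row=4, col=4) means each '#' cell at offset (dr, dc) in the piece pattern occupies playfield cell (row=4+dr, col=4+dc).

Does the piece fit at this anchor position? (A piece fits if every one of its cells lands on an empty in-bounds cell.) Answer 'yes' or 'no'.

Check each piece cell at anchor (4, 4):
  offset (0,0) -> (4,4): empty -> OK
  offset (0,1) -> (4,5): empty -> OK
  offset (1,0) -> (5,4): occupied ('#') -> FAIL
  offset (1,1) -> (5,5): empty -> OK
All cells valid: no

Answer: no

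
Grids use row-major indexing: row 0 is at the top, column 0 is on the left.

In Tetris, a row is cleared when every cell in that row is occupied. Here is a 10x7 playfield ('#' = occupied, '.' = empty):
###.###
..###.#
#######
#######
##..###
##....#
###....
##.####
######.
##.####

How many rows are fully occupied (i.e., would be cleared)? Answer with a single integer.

Check each row:
  row 0: 1 empty cell -> not full
  row 1: 3 empty cells -> not full
  row 2: 0 empty cells -> FULL (clear)
  row 3: 0 empty cells -> FULL (clear)
  row 4: 2 empty cells -> not full
  row 5: 4 empty cells -> not full
  row 6: 4 empty cells -> not full
  row 7: 1 empty cell -> not full
  row 8: 1 empty cell -> not full
  row 9: 1 empty cell -> not full
Total rows cleared: 2

Answer: 2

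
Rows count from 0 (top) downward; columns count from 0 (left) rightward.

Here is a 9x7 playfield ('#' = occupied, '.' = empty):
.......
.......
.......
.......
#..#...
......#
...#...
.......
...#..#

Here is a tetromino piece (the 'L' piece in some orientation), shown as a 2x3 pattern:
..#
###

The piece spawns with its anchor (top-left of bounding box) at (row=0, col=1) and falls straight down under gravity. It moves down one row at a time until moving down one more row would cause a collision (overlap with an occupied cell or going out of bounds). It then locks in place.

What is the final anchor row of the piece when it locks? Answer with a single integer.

Spawn at (row=0, col=1). Try each row:
  row 0: fits
  row 1: fits
  row 2: fits
  row 3: blocked -> lock at row 2

Answer: 2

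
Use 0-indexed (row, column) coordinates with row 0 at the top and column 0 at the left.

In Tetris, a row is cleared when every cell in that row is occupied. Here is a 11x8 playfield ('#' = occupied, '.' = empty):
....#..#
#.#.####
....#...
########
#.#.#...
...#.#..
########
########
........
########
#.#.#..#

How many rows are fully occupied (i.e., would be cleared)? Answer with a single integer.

Answer: 4

Derivation:
Check each row:
  row 0: 6 empty cells -> not full
  row 1: 2 empty cells -> not full
  row 2: 7 empty cells -> not full
  row 3: 0 empty cells -> FULL (clear)
  row 4: 5 empty cells -> not full
  row 5: 6 empty cells -> not full
  row 6: 0 empty cells -> FULL (clear)
  row 7: 0 empty cells -> FULL (clear)
  row 8: 8 empty cells -> not full
  row 9: 0 empty cells -> FULL (clear)
  row 10: 4 empty cells -> not full
Total rows cleared: 4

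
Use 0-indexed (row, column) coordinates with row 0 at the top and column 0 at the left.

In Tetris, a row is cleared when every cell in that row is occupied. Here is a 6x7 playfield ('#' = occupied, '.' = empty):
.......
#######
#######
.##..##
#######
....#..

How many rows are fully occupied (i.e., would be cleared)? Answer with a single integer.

Answer: 3

Derivation:
Check each row:
  row 0: 7 empty cells -> not full
  row 1: 0 empty cells -> FULL (clear)
  row 2: 0 empty cells -> FULL (clear)
  row 3: 3 empty cells -> not full
  row 4: 0 empty cells -> FULL (clear)
  row 5: 6 empty cells -> not full
Total rows cleared: 3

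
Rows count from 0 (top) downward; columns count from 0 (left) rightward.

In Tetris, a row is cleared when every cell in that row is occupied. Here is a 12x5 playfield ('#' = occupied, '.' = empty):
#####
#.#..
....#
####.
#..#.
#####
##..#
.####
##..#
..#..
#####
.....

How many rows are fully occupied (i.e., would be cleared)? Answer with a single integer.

Check each row:
  row 0: 0 empty cells -> FULL (clear)
  row 1: 3 empty cells -> not full
  row 2: 4 empty cells -> not full
  row 3: 1 empty cell -> not full
  row 4: 3 empty cells -> not full
  row 5: 0 empty cells -> FULL (clear)
  row 6: 2 empty cells -> not full
  row 7: 1 empty cell -> not full
  row 8: 2 empty cells -> not full
  row 9: 4 empty cells -> not full
  row 10: 0 empty cells -> FULL (clear)
  row 11: 5 empty cells -> not full
Total rows cleared: 3

Answer: 3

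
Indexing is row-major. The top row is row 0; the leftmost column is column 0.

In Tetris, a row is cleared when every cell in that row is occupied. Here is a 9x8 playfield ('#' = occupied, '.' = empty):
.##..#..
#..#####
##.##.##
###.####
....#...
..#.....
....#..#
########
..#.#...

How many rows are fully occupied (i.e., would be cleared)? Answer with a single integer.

Answer: 1

Derivation:
Check each row:
  row 0: 5 empty cells -> not full
  row 1: 2 empty cells -> not full
  row 2: 2 empty cells -> not full
  row 3: 1 empty cell -> not full
  row 4: 7 empty cells -> not full
  row 5: 7 empty cells -> not full
  row 6: 6 empty cells -> not full
  row 7: 0 empty cells -> FULL (clear)
  row 8: 6 empty cells -> not full
Total rows cleared: 1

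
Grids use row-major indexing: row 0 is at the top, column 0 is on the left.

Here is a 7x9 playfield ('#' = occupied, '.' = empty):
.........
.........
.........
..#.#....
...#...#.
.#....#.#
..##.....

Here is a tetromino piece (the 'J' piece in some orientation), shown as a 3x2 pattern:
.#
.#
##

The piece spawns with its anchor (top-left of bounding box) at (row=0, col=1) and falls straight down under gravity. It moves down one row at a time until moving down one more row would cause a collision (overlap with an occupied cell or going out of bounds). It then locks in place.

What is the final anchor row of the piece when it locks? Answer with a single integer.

Answer: 0

Derivation:
Spawn at (row=0, col=1). Try each row:
  row 0: fits
  row 1: blocked -> lock at row 0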